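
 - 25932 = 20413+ -46345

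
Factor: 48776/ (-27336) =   -  3^(-1)*7^1*13^1*17^(-1) =- 91/51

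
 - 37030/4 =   -  9258 + 1/2 =- 9257.50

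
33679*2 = 67358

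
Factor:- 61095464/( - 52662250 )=30547732/26331125 = 2^2*5^(  -  3)*181^1*313^( - 1 ) *673^(-1 )*42193^1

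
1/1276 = 1/1276  =  0.00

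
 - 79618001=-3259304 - 76358697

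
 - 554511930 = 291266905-845778835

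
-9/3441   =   - 3/1147 =- 0.00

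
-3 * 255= -765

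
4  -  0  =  4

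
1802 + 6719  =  8521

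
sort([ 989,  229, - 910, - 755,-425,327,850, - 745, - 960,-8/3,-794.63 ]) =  [ - 960, - 910, - 794.63, - 755 ,-745,  -  425, - 8/3, 229,327, 850, 989]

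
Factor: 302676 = 2^2*3^1*11^1*2293^1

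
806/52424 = 403/26212 = 0.02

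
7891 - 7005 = 886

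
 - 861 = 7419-8280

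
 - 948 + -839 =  - 1787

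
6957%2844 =1269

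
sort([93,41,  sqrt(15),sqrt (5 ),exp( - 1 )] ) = [ exp( - 1 ), sqrt( 5 ), sqrt( 15 ), 41,  93 ]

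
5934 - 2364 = 3570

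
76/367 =76/367 = 0.21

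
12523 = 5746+6777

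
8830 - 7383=1447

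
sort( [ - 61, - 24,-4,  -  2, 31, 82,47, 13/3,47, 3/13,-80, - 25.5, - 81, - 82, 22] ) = [ - 82,-81, - 80, - 61 , - 25.5, - 24, -4, - 2, 3/13,13/3,22, 31, 47, 47,82] 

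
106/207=106/207= 0.51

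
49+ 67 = 116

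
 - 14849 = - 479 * 31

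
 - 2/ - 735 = 2/735 = 0.00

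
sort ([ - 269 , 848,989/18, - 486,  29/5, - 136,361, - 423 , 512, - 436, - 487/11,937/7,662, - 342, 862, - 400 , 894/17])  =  [  -  486, - 436, - 423, - 400, - 342, - 269, - 136, - 487/11,  29/5, 894/17 , 989/18,937/7,361 , 512,662,848 , 862]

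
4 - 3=1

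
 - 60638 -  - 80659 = 20021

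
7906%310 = 156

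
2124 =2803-679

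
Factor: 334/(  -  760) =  - 2^( - 2 )*5^( - 1 )* 19^(-1 ) *167^1= - 167/380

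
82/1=82  =  82.00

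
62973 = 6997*9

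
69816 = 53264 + 16552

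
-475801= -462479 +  - 13322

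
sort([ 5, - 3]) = [ - 3, 5] 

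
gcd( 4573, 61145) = 1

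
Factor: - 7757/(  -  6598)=2^( - 1)*3299^( - 1)*7757^1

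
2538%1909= 629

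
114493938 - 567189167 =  - 452695229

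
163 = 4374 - 4211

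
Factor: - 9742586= - 2^1*7^1*695899^1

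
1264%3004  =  1264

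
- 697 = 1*(-697)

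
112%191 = 112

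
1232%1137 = 95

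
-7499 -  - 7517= 18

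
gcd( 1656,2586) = 6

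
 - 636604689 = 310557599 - 947162288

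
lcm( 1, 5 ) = 5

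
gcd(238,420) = 14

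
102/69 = 34/23 = 1.48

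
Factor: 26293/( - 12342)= -2^( - 1)*3^( - 1 ) * 11^( - 2) * 17^( - 1 ) * 26293^1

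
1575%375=75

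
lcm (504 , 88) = 5544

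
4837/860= 5 + 537/860 = 5.62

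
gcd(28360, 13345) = 5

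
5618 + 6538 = 12156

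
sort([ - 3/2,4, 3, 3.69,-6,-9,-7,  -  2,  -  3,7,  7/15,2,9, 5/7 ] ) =[ - 9, - 7 ,-6,-3 ,-2 , - 3/2 , 7/15 , 5/7,2,3 , 3.69,4,  7, 9 ] 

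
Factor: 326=2^1*163^1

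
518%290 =228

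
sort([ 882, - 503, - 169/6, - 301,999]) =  [ - 503, - 301,  -  169/6, 882  ,  999]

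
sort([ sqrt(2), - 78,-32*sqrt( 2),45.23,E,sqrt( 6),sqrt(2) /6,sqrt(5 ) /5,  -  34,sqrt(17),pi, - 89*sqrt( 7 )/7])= [-78, - 32*sqrt( 2), - 34,- 89*sqrt( 7)/7,sqrt( 2 )/6, sqrt( 5) /5,sqrt(2 ), sqrt( 6), E,pi, sqrt (17 ),45.23]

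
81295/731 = 111 + 154/731 = 111.21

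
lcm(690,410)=28290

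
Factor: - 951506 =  - 2^1*475753^1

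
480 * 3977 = 1908960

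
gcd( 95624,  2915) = 1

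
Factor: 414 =2^1*3^2 * 23^1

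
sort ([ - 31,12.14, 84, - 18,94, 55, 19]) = [ -31, - 18, 12.14, 19, 55, 84,94] 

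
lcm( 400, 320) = 1600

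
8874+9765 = 18639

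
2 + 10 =12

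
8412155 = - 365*( - 23047) 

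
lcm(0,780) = 0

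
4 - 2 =2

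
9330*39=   363870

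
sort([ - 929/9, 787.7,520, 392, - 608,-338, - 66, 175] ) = [ - 608, - 338,-929/9,-66,175, 392,520, 787.7]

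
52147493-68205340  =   - 16057847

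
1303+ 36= 1339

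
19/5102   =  19/5102 = 0.00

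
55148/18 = 3063+7/9 = 3063.78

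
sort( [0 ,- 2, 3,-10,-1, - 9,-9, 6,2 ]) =[ - 10,- 9 , - 9, - 2 , - 1, 0,  2, 3, 6]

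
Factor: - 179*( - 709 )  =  126911  =  179^1*709^1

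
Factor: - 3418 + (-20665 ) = -24083 = -24083^1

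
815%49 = 31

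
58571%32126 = 26445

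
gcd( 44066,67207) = 1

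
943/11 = 943/11 = 85.73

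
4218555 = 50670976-46452421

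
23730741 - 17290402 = 6440339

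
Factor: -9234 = -2^1 * 3^5*19^1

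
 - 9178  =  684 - 9862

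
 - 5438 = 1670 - 7108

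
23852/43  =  554  +  30/43 = 554.70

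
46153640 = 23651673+22501967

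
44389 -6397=37992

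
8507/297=8507/297 = 28.64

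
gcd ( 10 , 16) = 2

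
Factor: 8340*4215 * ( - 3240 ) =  - 2^5*3^6* 5^3*139^1*281^1 = - 113896044000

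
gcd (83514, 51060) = 6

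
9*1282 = 11538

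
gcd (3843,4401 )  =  9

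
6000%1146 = 270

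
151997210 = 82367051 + 69630159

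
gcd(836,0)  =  836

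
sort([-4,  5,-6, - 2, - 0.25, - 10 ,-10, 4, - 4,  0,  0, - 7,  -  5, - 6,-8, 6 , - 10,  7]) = [ - 10,-10 , - 10, - 8, - 7, - 6,-6 , -5, - 4, -4, - 2,  -  0.25, 0, 0, 4 , 5,6 , 7]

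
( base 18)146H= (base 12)4245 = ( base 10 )7253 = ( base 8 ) 16125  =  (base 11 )54A4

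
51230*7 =358610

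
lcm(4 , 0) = 0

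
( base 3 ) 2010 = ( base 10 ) 57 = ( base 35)1M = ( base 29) 1s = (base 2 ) 111001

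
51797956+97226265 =149024221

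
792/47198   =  396/23599  =  0.02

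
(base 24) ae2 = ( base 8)13722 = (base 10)6098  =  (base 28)7lm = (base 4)1133102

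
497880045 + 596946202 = 1094826247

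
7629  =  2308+5321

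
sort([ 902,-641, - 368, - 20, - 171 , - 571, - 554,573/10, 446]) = [ - 641, - 571, - 554 , - 368, - 171,-20, 573/10, 446,902]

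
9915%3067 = 714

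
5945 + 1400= 7345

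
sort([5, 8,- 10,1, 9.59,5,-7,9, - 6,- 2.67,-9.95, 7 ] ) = [ - 10, - 9.95, -7,-6,- 2.67,1,5, 5, 7 , 8, 9, 9.59]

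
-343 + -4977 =- 5320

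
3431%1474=483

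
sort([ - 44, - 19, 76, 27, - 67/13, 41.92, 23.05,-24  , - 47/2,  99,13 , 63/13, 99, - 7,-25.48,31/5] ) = [ - 44, - 25.48, - 24, - 47/2,-19,-7 , - 67/13,63/13, 31/5, 13,23.05, 27, 41.92,  76, 99, 99]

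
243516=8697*28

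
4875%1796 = 1283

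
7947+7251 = 15198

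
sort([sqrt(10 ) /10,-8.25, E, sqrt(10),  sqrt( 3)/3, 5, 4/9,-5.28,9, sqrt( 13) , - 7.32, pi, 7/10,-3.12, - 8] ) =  [ - 8.25, - 8,-7.32, - 5.28,-3.12 , sqrt( 10 ) /10, 4/9, sqrt ( 3 ) /3, 7/10,E,pi, sqrt(10),sqrt (13), 5,  9 ]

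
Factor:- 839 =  - 839^1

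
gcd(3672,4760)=136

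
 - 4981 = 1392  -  6373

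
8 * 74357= 594856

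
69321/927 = 23107/309 = 74.78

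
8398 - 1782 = 6616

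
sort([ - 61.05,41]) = [ - 61.05,41 ]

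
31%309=31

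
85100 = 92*925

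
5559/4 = 1389 + 3/4=1389.75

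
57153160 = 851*67160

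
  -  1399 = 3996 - 5395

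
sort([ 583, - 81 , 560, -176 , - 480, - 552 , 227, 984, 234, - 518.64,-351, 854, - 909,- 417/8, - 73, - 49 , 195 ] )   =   [ - 909, - 552, - 518.64, - 480,  -  351, - 176, - 81, - 73,-417/8 , - 49,195 , 227,234,  560 , 583, 854, 984 ] 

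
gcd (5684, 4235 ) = 7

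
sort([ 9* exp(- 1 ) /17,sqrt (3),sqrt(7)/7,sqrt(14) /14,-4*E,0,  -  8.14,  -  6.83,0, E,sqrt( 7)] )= [ - 4 * E, - 8.14,-6.83,0,  0,9*exp (  -  1 )/17,sqrt(14 ) /14,sqrt( 7 )/7,sqrt(3 ) , sqrt(7 ),E]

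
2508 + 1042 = 3550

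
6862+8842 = 15704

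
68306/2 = 34153 = 34153.00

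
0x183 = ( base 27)e9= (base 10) 387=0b110000011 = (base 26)EN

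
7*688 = 4816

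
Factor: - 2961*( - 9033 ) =3^3 * 7^1 * 47^1*3011^1 = 26746713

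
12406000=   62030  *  200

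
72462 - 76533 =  - 4071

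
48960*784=38384640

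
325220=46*7070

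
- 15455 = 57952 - 73407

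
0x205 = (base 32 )g5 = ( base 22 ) 11b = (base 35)ER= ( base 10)517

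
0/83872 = 0=0.00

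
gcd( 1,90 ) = 1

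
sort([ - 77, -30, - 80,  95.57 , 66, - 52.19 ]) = [ - 80,- 77, - 52.19,-30,66,95.57 ] 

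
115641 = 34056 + 81585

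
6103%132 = 31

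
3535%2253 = 1282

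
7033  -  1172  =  5861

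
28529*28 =798812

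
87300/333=262+6/37 = 262.16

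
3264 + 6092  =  9356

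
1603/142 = 1603/142  =  11.29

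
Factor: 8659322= 2^1 *7^1 *293^1* 2111^1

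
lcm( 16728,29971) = 719304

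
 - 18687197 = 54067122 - 72754319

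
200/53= 3 + 41/53=   3.77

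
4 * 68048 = 272192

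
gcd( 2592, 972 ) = 324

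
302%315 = 302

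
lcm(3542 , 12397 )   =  24794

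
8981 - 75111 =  - 66130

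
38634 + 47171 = 85805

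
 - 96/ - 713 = 96/713= 0.13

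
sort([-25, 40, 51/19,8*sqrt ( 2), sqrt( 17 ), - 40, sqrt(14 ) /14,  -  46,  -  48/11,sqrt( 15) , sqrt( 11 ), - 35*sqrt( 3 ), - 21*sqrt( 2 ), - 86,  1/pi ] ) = [ - 86, -35 * sqrt ( 3), - 46,-40, - 21 * sqrt ( 2), - 25, - 48/11, sqrt(14)/14,1/pi,51/19, sqrt( 11 ) , sqrt( 15 ) , sqrt(17 ),  8 * sqrt( 2), 40]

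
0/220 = 0 = 0.00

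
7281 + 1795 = 9076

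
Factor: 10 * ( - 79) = -790 = - 2^1*5^1*79^1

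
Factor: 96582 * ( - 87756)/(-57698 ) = 4237824996/28849 = 2^2 * 3^2 * 17^( - 1)*71^1*103^1*1697^( -1)*16097^1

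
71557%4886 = 3153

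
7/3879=7/3879= 0.00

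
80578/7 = 11511 + 1/7 =11511.14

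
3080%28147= 3080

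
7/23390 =7/23390 = 0.00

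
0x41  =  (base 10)65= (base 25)2f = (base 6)145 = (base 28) 29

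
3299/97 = 34 + 1/97=34.01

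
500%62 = 4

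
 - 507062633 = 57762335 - 564824968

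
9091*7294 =66309754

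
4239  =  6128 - 1889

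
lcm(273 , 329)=12831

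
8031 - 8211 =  - 180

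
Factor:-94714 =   -  2^1*23^1*29^1*71^1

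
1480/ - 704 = -3+79/88 =- 2.10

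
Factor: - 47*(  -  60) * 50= 2^3*3^1*5^3*47^1= 141000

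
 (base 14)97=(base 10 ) 133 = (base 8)205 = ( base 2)10000101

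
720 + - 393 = 327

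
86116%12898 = 8728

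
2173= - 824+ 2997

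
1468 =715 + 753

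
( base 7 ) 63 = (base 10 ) 45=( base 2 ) 101101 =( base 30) 1F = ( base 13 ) 36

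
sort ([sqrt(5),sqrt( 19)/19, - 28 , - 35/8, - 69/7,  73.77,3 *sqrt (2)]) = [ - 28,- 69/7, - 35/8, sqrt(19)/19,sqrt( 5) , 3*sqrt( 2), 73.77]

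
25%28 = 25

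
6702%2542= 1618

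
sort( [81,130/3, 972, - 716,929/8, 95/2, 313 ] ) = [  -  716,130/3,  95/2,81,929/8,313,972]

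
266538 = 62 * 4299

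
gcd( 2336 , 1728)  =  32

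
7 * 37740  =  264180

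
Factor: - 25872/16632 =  - 14/9 = -  2^1 * 3^ ( - 2) * 7^1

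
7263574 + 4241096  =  11504670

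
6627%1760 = 1347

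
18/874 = 9/437 = 0.02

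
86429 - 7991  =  78438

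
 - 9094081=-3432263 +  - 5661818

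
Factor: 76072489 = 76072489^1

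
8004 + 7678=15682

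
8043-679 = 7364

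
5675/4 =5675/4 = 1418.75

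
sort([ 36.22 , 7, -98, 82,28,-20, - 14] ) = [ - 98,  -  20,-14 , 7, 28, 36.22,82] 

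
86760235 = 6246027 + 80514208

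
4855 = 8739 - 3884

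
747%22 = 21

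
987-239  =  748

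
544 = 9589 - 9045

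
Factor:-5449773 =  - 3^1*7^1*139^1*1867^1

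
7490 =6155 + 1335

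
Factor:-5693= - 5693^1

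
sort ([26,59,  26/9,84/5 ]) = [26/9 , 84/5, 26, 59 ] 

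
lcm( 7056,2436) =204624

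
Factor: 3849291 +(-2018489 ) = 1830802 = 2^1*19^1*48179^1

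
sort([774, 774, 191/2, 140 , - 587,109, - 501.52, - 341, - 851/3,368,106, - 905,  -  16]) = [-905, - 587, -501.52 ,-341, - 851/3, -16,191/2, 106, 109, 140, 368 , 774, 774]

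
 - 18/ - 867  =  6/289 =0.02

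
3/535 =3/535= 0.01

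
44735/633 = 44735/633 = 70.67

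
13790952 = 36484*378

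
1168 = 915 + 253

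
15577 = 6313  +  9264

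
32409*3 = 97227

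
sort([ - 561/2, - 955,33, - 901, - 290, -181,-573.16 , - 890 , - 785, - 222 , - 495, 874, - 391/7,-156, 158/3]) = [-955, - 901, - 890, - 785, - 573.16, - 495, - 290, - 561/2, - 222, - 181 , - 156, - 391/7 , 33, 158/3,874]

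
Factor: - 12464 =-2^4*19^1*41^1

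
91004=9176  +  81828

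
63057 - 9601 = 53456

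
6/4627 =6/4627  =  0.00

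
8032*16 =128512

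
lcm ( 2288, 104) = 2288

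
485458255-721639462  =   - 236181207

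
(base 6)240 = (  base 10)96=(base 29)39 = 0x60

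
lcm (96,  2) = 96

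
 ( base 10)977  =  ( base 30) 12h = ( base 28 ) 16P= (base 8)1721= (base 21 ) 24b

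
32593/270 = 32593/270 = 120.71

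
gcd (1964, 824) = 4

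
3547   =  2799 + 748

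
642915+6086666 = 6729581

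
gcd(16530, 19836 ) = 3306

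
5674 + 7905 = 13579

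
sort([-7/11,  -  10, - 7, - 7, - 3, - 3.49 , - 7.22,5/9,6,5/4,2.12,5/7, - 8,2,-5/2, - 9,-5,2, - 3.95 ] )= [ - 10 , - 9, - 8, - 7.22, - 7, - 7, - 5, - 3.95,  -  3.49, - 3, - 5/2, - 7/11,5/9,5/7,5/4,2, 2,2.12,6]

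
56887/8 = 56887/8 = 7110.88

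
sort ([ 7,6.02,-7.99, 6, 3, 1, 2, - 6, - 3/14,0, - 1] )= [ - 7.99, - 6,  -  1,  -  3/14,0,1, 2,  3, 6, 6.02, 7 ] 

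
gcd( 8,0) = 8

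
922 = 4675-3753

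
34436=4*8609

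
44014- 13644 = 30370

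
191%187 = 4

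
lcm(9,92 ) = 828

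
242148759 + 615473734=857622493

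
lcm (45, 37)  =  1665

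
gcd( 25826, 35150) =74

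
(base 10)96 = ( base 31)33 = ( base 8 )140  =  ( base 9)116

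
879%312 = 255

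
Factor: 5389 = 17^1*317^1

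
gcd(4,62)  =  2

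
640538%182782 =92192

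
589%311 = 278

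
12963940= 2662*4870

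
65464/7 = 9352 =9352.00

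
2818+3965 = 6783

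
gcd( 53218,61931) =1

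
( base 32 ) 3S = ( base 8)174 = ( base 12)A4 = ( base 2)1111100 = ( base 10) 124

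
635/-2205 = -1 + 314/441= - 0.29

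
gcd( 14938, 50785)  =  7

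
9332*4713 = 43981716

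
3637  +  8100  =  11737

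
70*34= 2380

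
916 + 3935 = 4851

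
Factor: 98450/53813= 2^1*5^2*11^1*179^1 *53813^(  -  1 ) 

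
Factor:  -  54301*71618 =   -  2^1 *13^1*4177^1 * 35809^1 = -  3888929018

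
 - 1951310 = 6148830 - 8100140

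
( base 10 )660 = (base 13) 3ba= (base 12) 470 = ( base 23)15G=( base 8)1224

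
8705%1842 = 1337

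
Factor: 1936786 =2^1*911^1 * 1063^1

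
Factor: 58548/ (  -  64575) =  - 2^2*3^ ( - 1)*5^( - 2 )*17^1 = - 68/75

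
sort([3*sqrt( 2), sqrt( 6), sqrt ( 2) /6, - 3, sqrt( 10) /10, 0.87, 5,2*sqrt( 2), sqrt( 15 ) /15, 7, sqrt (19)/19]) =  [ - 3, sqrt( 19)/19,sqrt(2 ) /6, sqrt( 15) /15, sqrt( 10)/10,0.87, sqrt( 6), 2 * sqrt(2 ), 3*sqrt(2), 5, 7]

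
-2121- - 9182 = 7061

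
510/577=510/577 = 0.88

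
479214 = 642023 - 162809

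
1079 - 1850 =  - 771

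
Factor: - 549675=-3^2*5^2*7^1*349^1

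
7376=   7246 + 130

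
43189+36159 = 79348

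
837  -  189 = 648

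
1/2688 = 1/2688 =0.00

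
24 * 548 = 13152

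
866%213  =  14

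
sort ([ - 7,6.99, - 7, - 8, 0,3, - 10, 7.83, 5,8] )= [  -  10,-8,-7, - 7, 0,3, 5, 6.99,7.83,8 ]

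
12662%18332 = 12662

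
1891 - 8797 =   -  6906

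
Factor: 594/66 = 3^2 = 9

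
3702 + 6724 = 10426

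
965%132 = 41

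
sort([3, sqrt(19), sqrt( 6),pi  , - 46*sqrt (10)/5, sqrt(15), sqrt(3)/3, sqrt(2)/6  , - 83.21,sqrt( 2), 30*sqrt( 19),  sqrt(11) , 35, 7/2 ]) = [ - 83.21 , - 46 *sqrt( 10) /5,  sqrt( 2)/6,sqrt( 3) /3,  sqrt( 2) , sqrt( 6),3, pi, sqrt(11), 7/2,sqrt(15),sqrt( 19) , 35, 30*sqrt(19) ]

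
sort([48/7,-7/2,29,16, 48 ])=[-7/2, 48/7, 16, 29, 48 ]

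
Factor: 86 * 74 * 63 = 2^2*3^2 * 7^1*37^1 * 43^1 = 400932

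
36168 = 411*88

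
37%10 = 7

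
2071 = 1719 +352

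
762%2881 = 762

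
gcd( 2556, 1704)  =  852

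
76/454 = 38/227 = 0.17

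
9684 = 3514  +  6170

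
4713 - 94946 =-90233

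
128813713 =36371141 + 92442572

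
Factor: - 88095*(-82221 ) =7243258995  =  3^2*5^1*7^1*839^1*27407^1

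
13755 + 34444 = 48199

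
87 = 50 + 37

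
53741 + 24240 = 77981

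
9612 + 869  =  10481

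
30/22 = 15/11 = 1.36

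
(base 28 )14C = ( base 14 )48C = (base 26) 18O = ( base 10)908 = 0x38C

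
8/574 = 4/287 = 0.01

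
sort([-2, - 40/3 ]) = [ - 40/3, - 2 ]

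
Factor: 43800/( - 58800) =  - 73/98= - 2^( - 1 )*7^( - 2 )*73^1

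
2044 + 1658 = 3702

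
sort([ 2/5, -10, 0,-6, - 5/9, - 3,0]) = [ - 10, - 6  , - 3,  -  5/9, 0, 0,2/5 ]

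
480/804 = 40/67= 0.60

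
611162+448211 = 1059373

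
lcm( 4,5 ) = 20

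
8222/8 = 1027 + 3/4 = 1027.75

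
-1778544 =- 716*2484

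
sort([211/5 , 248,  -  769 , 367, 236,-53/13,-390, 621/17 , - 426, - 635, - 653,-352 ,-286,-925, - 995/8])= [-925,  -  769 , - 653, - 635,-426, -390, - 352 , -286, - 995/8 , - 53/13, 621/17,  211/5, 236,248, 367]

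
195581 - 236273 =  - 40692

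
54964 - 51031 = 3933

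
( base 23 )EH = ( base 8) 523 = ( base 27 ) CF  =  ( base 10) 339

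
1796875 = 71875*25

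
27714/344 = 80+97/172 = 80.56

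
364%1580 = 364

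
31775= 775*41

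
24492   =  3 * 8164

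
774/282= 129/47= 2.74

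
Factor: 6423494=2^1*7^1 * 11^1*53^1*787^1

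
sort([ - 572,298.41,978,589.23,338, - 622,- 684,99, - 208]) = [ - 684, - 622, - 572,  -  208, 99,298.41, 338,589.23 , 978 ] 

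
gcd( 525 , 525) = 525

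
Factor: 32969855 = 5^1*313^1*21067^1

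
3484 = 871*4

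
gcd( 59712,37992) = 24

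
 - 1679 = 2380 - 4059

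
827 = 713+114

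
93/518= 93/518 = 0.18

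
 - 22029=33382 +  - 55411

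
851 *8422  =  7167122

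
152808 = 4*38202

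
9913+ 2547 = 12460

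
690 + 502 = 1192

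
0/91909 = 0 = 0.00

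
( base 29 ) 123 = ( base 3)1020102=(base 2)1110000110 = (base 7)2426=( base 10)902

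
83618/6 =41809/3 = 13936.33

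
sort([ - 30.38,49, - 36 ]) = [ - 36, - 30.38,  49 ]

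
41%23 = 18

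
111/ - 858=- 37/286 = - 0.13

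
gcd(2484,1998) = 54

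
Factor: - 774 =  - 2^1*3^2*43^1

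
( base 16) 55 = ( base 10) 85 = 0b1010101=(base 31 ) 2n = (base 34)2h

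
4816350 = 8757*550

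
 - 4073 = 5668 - 9741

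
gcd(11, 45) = 1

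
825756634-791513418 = 34243216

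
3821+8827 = 12648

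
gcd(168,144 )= 24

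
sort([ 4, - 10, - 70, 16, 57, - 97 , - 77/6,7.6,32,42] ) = [ - 97, - 70 , - 77/6, - 10,4, 7.6, 16,32 , 42, 57]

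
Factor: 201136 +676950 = 2^1 * 11^1 * 167^1*239^1 =878086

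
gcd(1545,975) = 15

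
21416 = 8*2677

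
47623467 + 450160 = 48073627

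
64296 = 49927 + 14369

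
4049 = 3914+135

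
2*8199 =16398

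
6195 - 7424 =-1229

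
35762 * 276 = 9870312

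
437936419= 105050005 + 332886414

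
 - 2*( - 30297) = 60594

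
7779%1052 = 415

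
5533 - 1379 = 4154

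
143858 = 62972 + 80886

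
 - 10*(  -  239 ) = 2390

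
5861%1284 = 725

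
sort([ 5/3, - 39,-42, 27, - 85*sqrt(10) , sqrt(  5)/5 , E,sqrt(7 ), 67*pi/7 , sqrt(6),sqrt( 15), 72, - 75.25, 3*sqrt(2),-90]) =[ - 85*sqrt( 10 ), - 90, - 75.25,  -  42, - 39, sqrt (5)/5,5/3, sqrt( 6), sqrt( 7), E, sqrt ( 15), 3 * sqrt( 2) , 27, 67 * pi/7,72] 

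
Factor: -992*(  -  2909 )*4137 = 11938256736 = 2^5  *3^1 *7^1  *31^1*197^1*2909^1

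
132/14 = 66/7= 9.43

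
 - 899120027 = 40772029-939892056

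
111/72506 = 111/72506 = 0.00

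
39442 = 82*481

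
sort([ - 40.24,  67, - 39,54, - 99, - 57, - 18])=[-99, - 57, - 40.24, - 39, - 18,54,67 ] 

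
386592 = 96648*4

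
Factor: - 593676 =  - 2^2*3^3*23^1*239^1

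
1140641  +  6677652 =7818293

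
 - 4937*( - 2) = 9874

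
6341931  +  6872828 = 13214759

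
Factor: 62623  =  11^1*5693^1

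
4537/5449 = 4537/5449 = 0.83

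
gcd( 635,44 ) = 1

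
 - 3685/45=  - 82+1/9 = - 81.89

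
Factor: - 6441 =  - 3^1*19^1* 113^1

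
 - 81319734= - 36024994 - 45294740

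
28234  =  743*38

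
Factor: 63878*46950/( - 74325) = - 2^2*19^1*41^2*313^1*991^(-1)= - 39987628/991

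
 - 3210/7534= -1 + 2162/3767 = - 0.43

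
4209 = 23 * 183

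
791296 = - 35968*(-22)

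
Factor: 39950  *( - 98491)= - 2^1*5^2* 17^1*47^1*98491^1= - 3934715450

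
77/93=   77/93 = 0.83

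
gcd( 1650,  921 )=3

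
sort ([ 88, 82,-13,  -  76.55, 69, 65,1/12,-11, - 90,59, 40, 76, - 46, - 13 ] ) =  [ - 90, - 76.55, - 46,-13, - 13, - 11, 1/12,40, 59,65, 69,76, 82, 88]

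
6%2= 0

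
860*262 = 225320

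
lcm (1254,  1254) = 1254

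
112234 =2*56117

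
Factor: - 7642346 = - 2^1*3821173^1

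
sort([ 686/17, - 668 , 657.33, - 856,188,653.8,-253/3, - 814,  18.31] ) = [ - 856, - 814,  -  668 ,-253/3, 18.31,686/17, 188,653.8, 657.33] 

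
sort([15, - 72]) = [ - 72,15] 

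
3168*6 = 19008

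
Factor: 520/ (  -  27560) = -53^( - 1 ) = -1/53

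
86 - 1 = 85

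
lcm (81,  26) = 2106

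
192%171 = 21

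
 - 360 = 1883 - 2243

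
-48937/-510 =95 + 487/510 = 95.95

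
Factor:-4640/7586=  - 2^4*5^1*29^1*3793^( - 1) = - 2320/3793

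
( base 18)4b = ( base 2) 1010011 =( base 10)83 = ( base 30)2n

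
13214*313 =4135982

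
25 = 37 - 12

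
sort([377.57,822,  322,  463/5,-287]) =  [ - 287,463/5, 322,377.57,822]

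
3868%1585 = 698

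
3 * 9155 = 27465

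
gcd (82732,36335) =559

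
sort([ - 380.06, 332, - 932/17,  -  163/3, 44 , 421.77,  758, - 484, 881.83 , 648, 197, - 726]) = [ - 726, - 484, - 380.06,-932/17,- 163/3,44, 197, 332, 421.77,648,758,881.83]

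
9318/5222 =4659/2611=1.78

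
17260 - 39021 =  - 21761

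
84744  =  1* 84744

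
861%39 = 3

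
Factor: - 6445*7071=- 3^1*5^1 * 1289^1*2357^1 = -45572595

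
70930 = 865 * 82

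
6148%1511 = 104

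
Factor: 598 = 2^1*13^1*23^1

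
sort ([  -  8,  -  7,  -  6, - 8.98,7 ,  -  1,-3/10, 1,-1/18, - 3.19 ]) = [  -  8.98,- 8, - 7,-6, - 3.19,  -  1,-3/10  ,- 1/18, 1,  7 ]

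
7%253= 7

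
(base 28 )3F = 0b1100011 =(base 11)90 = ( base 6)243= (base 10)99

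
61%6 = 1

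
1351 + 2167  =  3518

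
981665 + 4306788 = 5288453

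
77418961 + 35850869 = 113269830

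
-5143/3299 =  - 5143/3299  =  -1.56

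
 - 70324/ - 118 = 35162/59 = 595.97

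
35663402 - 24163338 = 11500064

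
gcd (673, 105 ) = 1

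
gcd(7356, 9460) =4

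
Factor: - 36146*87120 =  -3149039520= - 2^5*3^2*5^1* 11^3* 31^1 * 53^1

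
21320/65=328 =328.00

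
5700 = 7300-1600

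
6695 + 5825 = 12520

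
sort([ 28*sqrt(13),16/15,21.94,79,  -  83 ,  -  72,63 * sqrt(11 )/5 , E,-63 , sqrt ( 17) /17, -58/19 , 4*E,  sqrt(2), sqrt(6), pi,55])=[-83,-72, - 63,-58/19,sqrt( 17)/17,16/15, sqrt (2),sqrt(6),E, pi, 4 * E,21.94, 63*sqrt( 11) /5 , 55, 79,28*sqrt( 13 ) ]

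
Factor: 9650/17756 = 2^ (  -  1)*5^2*23^( - 1)=25/46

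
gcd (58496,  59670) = 2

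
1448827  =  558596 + 890231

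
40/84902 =20/42451 = 0.00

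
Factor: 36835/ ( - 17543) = -695/331 = -5^1*139^1*331^( - 1) 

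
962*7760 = 7465120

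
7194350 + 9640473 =16834823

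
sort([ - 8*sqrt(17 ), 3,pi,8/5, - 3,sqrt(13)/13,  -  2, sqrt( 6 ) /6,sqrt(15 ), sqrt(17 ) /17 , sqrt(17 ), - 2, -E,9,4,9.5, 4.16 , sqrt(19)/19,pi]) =[ - 8*sqrt( 17 ),  -  3,-E, - 2, - 2,sqrt (19)/19, sqrt ( 17 ) /17, sqrt( 13 )/13, sqrt(6)/6,8/5,3,pi,pi,sqrt (15),  4,sqrt( 17),  4.16,9, 9.5 ]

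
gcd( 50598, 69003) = 9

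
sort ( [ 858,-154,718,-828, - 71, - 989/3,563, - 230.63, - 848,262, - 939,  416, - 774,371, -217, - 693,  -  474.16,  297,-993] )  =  [-993, - 939,-848,-828,  -  774,-693, - 474.16, - 989/3, - 230.63, - 217,-154, - 71, 262, 297,371,  416,563,  718,858]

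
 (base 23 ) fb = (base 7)1016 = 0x164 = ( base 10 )356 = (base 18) 11E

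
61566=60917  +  649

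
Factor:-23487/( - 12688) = 2^ ( - 4)*3^1* 13^( - 1)*61^ ( - 1 )*7829^1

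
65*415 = 26975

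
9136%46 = 28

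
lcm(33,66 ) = 66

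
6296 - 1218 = 5078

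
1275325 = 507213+768112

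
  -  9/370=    - 1 + 361/370=- 0.02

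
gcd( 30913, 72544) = 1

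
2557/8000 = 2557/8000 = 0.32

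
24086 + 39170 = 63256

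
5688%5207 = 481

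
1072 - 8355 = - 7283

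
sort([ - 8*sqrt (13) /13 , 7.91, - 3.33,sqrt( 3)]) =[ - 3.33,  -  8*sqrt( 13 )/13,  sqrt( 3 ),7.91]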